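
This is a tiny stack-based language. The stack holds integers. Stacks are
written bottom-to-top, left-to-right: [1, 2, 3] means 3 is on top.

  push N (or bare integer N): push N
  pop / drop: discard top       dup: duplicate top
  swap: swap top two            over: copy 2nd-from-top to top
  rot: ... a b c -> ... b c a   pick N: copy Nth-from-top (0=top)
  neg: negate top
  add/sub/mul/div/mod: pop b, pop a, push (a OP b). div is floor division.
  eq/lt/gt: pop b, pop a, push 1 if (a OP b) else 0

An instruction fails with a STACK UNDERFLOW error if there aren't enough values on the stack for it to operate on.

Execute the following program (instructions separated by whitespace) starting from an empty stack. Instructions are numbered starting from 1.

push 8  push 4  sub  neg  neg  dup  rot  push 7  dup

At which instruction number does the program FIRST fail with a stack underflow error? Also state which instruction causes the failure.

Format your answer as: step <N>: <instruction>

Answer: step 7: rot

Derivation:
Step 1 ('push 8'): stack = [8], depth = 1
Step 2 ('push 4'): stack = [8, 4], depth = 2
Step 3 ('sub'): stack = [4], depth = 1
Step 4 ('neg'): stack = [-4], depth = 1
Step 5 ('neg'): stack = [4], depth = 1
Step 6 ('dup'): stack = [4, 4], depth = 2
Step 7 ('rot'): needs 3 value(s) but depth is 2 — STACK UNDERFLOW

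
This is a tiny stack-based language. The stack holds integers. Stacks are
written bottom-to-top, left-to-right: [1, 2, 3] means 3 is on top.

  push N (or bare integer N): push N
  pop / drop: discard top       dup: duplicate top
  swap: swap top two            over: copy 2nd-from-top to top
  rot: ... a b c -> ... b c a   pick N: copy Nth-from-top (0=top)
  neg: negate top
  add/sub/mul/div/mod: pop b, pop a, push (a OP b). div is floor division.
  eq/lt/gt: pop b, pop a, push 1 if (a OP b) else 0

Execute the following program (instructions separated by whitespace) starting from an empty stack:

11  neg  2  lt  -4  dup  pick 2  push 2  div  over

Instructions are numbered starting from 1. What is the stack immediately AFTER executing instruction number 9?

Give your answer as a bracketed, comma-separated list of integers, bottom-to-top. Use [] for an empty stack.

Answer: [1, -4, -4, 0]

Derivation:
Step 1 ('11'): [11]
Step 2 ('neg'): [-11]
Step 3 ('2'): [-11, 2]
Step 4 ('lt'): [1]
Step 5 ('-4'): [1, -4]
Step 6 ('dup'): [1, -4, -4]
Step 7 ('pick 2'): [1, -4, -4, 1]
Step 8 ('push 2'): [1, -4, -4, 1, 2]
Step 9 ('div'): [1, -4, -4, 0]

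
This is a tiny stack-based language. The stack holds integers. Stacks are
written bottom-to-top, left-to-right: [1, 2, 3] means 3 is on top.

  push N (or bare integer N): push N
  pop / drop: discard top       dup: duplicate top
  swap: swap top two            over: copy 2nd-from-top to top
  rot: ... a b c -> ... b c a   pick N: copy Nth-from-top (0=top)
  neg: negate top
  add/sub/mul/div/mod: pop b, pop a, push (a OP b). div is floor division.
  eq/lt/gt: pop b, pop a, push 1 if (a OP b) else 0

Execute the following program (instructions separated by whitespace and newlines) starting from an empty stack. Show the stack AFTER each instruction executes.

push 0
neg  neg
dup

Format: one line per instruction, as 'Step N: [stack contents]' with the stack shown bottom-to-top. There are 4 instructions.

Step 1: [0]
Step 2: [0]
Step 3: [0]
Step 4: [0, 0]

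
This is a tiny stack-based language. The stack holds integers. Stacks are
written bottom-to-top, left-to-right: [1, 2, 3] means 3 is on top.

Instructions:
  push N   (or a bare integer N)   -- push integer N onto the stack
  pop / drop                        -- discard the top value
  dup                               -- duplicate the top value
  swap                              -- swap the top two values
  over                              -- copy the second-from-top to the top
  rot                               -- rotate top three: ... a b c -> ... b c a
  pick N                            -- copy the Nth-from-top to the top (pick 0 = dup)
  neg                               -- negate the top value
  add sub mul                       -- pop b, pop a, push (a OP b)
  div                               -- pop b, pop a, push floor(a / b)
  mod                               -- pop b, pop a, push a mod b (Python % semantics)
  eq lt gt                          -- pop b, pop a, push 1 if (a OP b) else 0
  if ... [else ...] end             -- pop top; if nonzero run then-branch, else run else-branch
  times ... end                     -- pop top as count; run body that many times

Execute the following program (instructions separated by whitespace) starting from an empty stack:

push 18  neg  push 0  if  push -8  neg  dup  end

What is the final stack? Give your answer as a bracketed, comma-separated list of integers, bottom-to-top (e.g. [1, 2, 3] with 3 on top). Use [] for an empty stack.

Answer: [-18]

Derivation:
After 'push 18': [18]
After 'neg': [-18]
After 'push 0': [-18, 0]
After 'if': [-18]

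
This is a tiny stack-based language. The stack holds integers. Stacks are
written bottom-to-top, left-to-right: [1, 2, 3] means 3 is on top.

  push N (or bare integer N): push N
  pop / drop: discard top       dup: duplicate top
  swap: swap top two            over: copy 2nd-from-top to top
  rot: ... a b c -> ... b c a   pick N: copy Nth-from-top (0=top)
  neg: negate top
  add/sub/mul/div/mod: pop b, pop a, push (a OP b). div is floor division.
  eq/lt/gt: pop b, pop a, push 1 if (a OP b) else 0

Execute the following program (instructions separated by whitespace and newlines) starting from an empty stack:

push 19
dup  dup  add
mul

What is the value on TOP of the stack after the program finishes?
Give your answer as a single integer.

After 'push 19': [19]
After 'dup': [19, 19]
After 'dup': [19, 19, 19]
After 'add': [19, 38]
After 'mul': [722]

Answer: 722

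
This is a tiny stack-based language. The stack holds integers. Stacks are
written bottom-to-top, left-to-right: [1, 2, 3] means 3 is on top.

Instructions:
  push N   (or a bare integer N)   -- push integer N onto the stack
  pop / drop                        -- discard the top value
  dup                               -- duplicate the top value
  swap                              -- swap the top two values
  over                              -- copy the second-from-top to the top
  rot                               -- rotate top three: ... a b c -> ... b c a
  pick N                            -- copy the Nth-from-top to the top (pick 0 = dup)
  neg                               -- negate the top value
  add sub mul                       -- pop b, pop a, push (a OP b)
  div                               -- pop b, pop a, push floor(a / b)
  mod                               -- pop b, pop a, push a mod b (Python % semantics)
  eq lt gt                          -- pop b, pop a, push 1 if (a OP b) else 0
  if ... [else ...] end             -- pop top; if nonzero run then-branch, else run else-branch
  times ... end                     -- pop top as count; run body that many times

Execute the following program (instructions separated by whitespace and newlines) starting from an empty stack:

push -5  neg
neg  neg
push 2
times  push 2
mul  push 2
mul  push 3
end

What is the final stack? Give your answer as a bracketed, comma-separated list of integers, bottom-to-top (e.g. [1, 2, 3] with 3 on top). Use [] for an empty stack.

Answer: [20, 12, 3]

Derivation:
After 'push -5': [-5]
After 'neg': [5]
After 'neg': [-5]
After 'neg': [5]
After 'push 2': [5, 2]
After 'times': [5]
After 'push 2': [5, 2]
After 'mul': [10]
After 'push 2': [10, 2]
After 'mul': [20]
After 'push 3': [20, 3]
After 'push 2': [20, 3, 2]
After 'mul': [20, 6]
After 'push 2': [20, 6, 2]
After 'mul': [20, 12]
After 'push 3': [20, 12, 3]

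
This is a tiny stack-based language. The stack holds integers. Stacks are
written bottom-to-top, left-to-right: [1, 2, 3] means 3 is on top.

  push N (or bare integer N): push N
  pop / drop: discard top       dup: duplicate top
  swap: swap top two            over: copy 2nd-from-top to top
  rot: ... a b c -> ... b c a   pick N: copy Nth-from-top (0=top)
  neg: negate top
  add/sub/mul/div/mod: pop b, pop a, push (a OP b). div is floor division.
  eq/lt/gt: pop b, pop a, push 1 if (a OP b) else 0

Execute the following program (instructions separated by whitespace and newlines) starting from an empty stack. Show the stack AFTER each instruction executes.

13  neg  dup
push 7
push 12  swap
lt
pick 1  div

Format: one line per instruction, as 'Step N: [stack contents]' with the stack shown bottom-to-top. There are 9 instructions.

Step 1: [13]
Step 2: [-13]
Step 3: [-13, -13]
Step 4: [-13, -13, 7]
Step 5: [-13, -13, 7, 12]
Step 6: [-13, -13, 12, 7]
Step 7: [-13, -13, 0]
Step 8: [-13, -13, 0, -13]
Step 9: [-13, -13, 0]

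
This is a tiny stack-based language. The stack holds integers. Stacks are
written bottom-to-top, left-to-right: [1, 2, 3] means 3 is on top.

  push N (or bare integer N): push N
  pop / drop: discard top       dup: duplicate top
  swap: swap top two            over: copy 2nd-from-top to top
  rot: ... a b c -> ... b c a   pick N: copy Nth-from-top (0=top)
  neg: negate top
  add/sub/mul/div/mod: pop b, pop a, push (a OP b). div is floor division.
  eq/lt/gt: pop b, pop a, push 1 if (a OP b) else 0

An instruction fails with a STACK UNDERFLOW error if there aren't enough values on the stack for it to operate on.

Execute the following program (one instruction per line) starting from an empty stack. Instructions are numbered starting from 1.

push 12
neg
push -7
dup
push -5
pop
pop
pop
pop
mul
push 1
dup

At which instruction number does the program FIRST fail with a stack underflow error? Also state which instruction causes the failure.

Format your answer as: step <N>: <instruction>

Step 1 ('push 12'): stack = [12], depth = 1
Step 2 ('neg'): stack = [-12], depth = 1
Step 3 ('push -7'): stack = [-12, -7], depth = 2
Step 4 ('dup'): stack = [-12, -7, -7], depth = 3
Step 5 ('push -5'): stack = [-12, -7, -7, -5], depth = 4
Step 6 ('pop'): stack = [-12, -7, -7], depth = 3
Step 7 ('pop'): stack = [-12, -7], depth = 2
Step 8 ('pop'): stack = [-12], depth = 1
Step 9 ('pop'): stack = [], depth = 0
Step 10 ('mul'): needs 2 value(s) but depth is 0 — STACK UNDERFLOW

Answer: step 10: mul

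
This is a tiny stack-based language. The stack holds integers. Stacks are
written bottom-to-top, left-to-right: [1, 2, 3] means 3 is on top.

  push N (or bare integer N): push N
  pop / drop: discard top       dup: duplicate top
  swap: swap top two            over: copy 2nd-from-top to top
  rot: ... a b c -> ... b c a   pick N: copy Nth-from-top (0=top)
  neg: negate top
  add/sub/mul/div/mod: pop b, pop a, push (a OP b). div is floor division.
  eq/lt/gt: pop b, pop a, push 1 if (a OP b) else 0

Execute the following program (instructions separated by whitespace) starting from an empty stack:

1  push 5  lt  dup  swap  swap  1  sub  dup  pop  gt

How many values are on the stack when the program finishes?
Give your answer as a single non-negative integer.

After 'push 1': stack = [1] (depth 1)
After 'push 5': stack = [1, 5] (depth 2)
After 'lt': stack = [1] (depth 1)
After 'dup': stack = [1, 1] (depth 2)
After 'swap': stack = [1, 1] (depth 2)
After 'swap': stack = [1, 1] (depth 2)
After 'push 1': stack = [1, 1, 1] (depth 3)
After 'sub': stack = [1, 0] (depth 2)
After 'dup': stack = [1, 0, 0] (depth 3)
After 'pop': stack = [1, 0] (depth 2)
After 'gt': stack = [1] (depth 1)

Answer: 1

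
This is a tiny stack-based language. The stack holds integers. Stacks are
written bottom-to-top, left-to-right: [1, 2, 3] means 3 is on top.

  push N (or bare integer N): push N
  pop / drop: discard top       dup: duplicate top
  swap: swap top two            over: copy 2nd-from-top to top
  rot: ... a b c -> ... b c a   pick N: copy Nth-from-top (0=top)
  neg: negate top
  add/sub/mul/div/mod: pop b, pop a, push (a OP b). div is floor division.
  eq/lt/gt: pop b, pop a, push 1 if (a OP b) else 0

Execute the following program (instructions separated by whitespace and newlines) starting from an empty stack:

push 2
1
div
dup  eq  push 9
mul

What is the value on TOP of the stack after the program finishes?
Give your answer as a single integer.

Answer: 9

Derivation:
After 'push 2': [2]
After 'push 1': [2, 1]
After 'div': [2]
After 'dup': [2, 2]
After 'eq': [1]
After 'push 9': [1, 9]
After 'mul': [9]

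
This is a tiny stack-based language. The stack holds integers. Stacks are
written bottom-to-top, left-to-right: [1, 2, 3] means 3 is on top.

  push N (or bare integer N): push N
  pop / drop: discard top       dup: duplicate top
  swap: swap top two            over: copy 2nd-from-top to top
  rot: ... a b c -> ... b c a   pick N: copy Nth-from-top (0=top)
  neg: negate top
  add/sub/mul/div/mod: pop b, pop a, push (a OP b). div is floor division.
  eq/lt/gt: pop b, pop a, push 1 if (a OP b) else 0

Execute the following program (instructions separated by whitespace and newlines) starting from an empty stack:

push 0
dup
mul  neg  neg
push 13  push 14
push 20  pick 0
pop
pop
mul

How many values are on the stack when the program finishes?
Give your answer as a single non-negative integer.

After 'push 0': stack = [0] (depth 1)
After 'dup': stack = [0, 0] (depth 2)
After 'mul': stack = [0] (depth 1)
After 'neg': stack = [0] (depth 1)
After 'neg': stack = [0] (depth 1)
After 'push 13': stack = [0, 13] (depth 2)
After 'push 14': stack = [0, 13, 14] (depth 3)
After 'push 20': stack = [0, 13, 14, 20] (depth 4)
After 'pick 0': stack = [0, 13, 14, 20, 20] (depth 5)
After 'pop': stack = [0, 13, 14, 20] (depth 4)
After 'pop': stack = [0, 13, 14] (depth 3)
After 'mul': stack = [0, 182] (depth 2)

Answer: 2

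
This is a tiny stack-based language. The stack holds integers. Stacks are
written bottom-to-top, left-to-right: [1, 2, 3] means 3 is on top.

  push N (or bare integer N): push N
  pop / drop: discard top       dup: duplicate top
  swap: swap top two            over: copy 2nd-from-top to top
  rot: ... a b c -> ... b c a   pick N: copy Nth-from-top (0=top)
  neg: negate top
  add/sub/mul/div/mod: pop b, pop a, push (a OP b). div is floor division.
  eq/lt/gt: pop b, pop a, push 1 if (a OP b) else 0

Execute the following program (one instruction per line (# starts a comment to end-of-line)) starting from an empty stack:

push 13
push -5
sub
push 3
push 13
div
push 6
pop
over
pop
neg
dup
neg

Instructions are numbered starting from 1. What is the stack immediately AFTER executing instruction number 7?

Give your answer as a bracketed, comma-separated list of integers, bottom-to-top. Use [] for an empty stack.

Step 1 ('push 13'): [13]
Step 2 ('push -5'): [13, -5]
Step 3 ('sub'): [18]
Step 4 ('push 3'): [18, 3]
Step 5 ('push 13'): [18, 3, 13]
Step 6 ('div'): [18, 0]
Step 7 ('push 6'): [18, 0, 6]

Answer: [18, 0, 6]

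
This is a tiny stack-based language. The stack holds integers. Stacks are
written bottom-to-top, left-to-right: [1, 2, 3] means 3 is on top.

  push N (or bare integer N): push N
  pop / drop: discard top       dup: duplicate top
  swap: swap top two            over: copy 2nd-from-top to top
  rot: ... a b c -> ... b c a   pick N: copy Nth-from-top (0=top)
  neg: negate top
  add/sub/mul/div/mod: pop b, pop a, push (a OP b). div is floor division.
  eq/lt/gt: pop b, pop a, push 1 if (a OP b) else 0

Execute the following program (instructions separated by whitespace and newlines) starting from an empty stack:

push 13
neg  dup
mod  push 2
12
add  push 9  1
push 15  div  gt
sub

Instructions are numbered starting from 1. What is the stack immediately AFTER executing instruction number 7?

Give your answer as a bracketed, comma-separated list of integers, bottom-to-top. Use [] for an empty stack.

Answer: [0, 14]

Derivation:
Step 1 ('push 13'): [13]
Step 2 ('neg'): [-13]
Step 3 ('dup'): [-13, -13]
Step 4 ('mod'): [0]
Step 5 ('push 2'): [0, 2]
Step 6 ('12'): [0, 2, 12]
Step 7 ('add'): [0, 14]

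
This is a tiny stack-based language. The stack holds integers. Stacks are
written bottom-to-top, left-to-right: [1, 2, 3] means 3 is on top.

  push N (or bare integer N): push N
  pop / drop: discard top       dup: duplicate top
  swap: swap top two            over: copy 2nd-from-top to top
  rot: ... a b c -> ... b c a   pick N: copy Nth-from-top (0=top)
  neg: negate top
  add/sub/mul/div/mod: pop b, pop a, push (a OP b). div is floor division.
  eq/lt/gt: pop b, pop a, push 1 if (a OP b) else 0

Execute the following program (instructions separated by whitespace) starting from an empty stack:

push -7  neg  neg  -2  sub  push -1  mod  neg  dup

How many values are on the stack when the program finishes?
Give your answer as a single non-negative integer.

Answer: 2

Derivation:
After 'push -7': stack = [-7] (depth 1)
After 'neg': stack = [7] (depth 1)
After 'neg': stack = [-7] (depth 1)
After 'push -2': stack = [-7, -2] (depth 2)
After 'sub': stack = [-5] (depth 1)
After 'push -1': stack = [-5, -1] (depth 2)
After 'mod': stack = [0] (depth 1)
After 'neg': stack = [0] (depth 1)
After 'dup': stack = [0, 0] (depth 2)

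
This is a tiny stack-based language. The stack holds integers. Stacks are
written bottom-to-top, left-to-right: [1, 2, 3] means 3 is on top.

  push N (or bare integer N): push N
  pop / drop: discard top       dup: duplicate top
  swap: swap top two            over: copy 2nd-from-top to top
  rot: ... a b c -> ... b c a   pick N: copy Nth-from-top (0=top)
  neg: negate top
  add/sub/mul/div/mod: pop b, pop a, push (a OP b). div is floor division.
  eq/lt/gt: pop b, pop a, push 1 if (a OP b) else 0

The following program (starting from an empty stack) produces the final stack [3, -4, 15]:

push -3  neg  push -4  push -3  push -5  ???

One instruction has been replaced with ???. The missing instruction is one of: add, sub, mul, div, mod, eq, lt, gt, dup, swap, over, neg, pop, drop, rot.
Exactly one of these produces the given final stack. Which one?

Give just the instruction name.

Stack before ???: [3, -4, -3, -5]
Stack after ???:  [3, -4, 15]
The instruction that transforms [3, -4, -3, -5] -> [3, -4, 15] is: mul

Answer: mul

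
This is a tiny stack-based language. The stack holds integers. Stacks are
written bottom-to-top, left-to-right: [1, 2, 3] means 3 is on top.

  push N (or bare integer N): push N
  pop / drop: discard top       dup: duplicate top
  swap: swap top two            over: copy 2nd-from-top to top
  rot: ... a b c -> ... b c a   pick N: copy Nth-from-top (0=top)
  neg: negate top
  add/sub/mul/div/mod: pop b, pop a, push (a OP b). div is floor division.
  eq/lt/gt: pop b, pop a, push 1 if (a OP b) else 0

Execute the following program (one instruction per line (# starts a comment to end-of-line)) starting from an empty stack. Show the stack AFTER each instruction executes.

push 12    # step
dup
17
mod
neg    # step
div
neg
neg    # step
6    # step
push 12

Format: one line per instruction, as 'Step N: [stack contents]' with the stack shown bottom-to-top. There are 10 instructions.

Step 1: [12]
Step 2: [12, 12]
Step 3: [12, 12, 17]
Step 4: [12, 12]
Step 5: [12, -12]
Step 6: [-1]
Step 7: [1]
Step 8: [-1]
Step 9: [-1, 6]
Step 10: [-1, 6, 12]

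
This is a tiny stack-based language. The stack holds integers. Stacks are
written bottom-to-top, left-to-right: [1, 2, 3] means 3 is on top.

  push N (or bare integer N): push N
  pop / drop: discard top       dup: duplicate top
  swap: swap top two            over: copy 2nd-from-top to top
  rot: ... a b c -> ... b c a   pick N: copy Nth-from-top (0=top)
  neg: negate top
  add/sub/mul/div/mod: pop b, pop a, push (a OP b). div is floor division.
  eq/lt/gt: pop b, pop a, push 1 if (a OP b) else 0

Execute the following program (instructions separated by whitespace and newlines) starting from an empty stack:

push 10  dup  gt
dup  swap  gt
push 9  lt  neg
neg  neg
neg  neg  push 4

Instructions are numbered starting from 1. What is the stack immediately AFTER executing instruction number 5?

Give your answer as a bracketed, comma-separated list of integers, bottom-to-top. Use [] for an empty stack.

Answer: [0, 0]

Derivation:
Step 1 ('push 10'): [10]
Step 2 ('dup'): [10, 10]
Step 3 ('gt'): [0]
Step 4 ('dup'): [0, 0]
Step 5 ('swap'): [0, 0]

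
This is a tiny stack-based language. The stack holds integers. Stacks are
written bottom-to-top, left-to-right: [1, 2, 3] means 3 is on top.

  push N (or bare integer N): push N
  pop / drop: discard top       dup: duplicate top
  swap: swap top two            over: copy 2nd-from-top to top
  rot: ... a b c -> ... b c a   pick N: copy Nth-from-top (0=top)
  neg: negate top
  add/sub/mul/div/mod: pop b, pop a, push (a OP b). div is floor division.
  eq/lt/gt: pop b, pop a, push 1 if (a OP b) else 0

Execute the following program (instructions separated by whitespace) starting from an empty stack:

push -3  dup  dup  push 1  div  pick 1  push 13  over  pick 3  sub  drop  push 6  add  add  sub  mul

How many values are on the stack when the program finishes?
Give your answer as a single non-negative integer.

After 'push -3': stack = [-3] (depth 1)
After 'dup': stack = [-3, -3] (depth 2)
After 'dup': stack = [-3, -3, -3] (depth 3)
After 'push 1': stack = [-3, -3, -3, 1] (depth 4)
After 'div': stack = [-3, -3, -3] (depth 3)
After 'pick 1': stack = [-3, -3, -3, -3] (depth 4)
After 'push 13': stack = [-3, -3, -3, -3, 13] (depth 5)
After 'over': stack = [-3, -3, -3, -3, 13, -3] (depth 6)
After 'pick 3': stack = [-3, -3, -3, -3, 13, -3, -3] (depth 7)
After 'sub': stack = [-3, -3, -3, -3, 13, 0] (depth 6)
After 'drop': stack = [-3, -3, -3, -3, 13] (depth 5)
After 'push 6': stack = [-3, -3, -3, -3, 13, 6] (depth 6)
After 'add': stack = [-3, -3, -3, -3, 19] (depth 5)
After 'add': stack = [-3, -3, -3, 16] (depth 4)
After 'sub': stack = [-3, -3, -19] (depth 3)
After 'mul': stack = [-3, 57] (depth 2)

Answer: 2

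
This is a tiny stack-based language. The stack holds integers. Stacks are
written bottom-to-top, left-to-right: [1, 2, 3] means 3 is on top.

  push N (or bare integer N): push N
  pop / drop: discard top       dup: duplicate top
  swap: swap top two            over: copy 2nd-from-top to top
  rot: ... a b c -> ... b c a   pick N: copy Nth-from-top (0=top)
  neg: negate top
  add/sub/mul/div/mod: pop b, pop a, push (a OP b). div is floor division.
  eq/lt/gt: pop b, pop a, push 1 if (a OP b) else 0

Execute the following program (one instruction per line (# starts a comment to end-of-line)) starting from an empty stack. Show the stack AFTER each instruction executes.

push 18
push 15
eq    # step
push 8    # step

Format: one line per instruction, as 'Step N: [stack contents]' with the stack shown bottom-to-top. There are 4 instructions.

Step 1: [18]
Step 2: [18, 15]
Step 3: [0]
Step 4: [0, 8]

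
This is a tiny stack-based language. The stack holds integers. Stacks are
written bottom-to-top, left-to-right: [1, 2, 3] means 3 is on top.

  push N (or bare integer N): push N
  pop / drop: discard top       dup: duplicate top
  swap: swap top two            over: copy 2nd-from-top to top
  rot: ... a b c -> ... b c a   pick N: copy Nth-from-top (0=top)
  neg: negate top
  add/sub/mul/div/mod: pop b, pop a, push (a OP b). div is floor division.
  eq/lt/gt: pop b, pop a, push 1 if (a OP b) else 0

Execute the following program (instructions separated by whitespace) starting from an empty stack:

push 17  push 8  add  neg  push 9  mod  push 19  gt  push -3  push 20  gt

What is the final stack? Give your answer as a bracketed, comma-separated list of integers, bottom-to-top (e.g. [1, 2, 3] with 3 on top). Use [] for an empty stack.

After 'push 17': [17]
After 'push 8': [17, 8]
After 'add': [25]
After 'neg': [-25]
After 'push 9': [-25, 9]
After 'mod': [2]
After 'push 19': [2, 19]
After 'gt': [0]
After 'push -3': [0, -3]
After 'push 20': [0, -3, 20]
After 'gt': [0, 0]

Answer: [0, 0]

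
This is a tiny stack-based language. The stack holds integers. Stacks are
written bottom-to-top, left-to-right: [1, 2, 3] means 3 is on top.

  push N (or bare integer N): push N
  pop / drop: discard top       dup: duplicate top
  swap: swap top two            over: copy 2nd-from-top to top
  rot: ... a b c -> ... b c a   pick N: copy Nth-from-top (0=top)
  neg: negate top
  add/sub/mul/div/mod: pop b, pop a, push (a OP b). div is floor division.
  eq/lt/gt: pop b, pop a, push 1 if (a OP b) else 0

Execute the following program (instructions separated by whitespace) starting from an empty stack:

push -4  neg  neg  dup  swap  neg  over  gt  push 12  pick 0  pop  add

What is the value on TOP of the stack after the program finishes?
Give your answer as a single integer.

Answer: 13

Derivation:
After 'push -4': [-4]
After 'neg': [4]
After 'neg': [-4]
After 'dup': [-4, -4]
After 'swap': [-4, -4]
After 'neg': [-4, 4]
After 'over': [-4, 4, -4]
After 'gt': [-4, 1]
After 'push 12': [-4, 1, 12]
After 'pick 0': [-4, 1, 12, 12]
After 'pop': [-4, 1, 12]
After 'add': [-4, 13]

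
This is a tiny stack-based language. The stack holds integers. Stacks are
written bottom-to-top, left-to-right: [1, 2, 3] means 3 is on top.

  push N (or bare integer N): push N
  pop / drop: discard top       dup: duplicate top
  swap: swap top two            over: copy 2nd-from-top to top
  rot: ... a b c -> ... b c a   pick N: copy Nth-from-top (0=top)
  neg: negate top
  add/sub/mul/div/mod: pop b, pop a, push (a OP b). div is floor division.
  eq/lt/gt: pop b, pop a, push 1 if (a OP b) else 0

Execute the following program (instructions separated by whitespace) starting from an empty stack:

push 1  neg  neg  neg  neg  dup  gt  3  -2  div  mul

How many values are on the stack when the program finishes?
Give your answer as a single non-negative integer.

Answer: 1

Derivation:
After 'push 1': stack = [1] (depth 1)
After 'neg': stack = [-1] (depth 1)
After 'neg': stack = [1] (depth 1)
After 'neg': stack = [-1] (depth 1)
After 'neg': stack = [1] (depth 1)
After 'dup': stack = [1, 1] (depth 2)
After 'gt': stack = [0] (depth 1)
After 'push 3': stack = [0, 3] (depth 2)
After 'push -2': stack = [0, 3, -2] (depth 3)
After 'div': stack = [0, -2] (depth 2)
After 'mul': stack = [0] (depth 1)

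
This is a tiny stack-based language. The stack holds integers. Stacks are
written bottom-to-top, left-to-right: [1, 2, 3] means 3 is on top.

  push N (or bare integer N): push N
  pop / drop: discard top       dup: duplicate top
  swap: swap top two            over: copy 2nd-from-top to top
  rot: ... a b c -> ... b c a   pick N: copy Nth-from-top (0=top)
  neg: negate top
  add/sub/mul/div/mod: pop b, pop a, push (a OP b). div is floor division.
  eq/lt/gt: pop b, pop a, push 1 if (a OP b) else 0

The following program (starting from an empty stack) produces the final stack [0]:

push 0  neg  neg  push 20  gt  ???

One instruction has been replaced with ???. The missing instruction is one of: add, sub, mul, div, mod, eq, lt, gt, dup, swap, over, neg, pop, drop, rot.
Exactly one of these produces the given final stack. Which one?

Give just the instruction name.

Stack before ???: [0]
Stack after ???:  [0]
The instruction that transforms [0] -> [0] is: neg

Answer: neg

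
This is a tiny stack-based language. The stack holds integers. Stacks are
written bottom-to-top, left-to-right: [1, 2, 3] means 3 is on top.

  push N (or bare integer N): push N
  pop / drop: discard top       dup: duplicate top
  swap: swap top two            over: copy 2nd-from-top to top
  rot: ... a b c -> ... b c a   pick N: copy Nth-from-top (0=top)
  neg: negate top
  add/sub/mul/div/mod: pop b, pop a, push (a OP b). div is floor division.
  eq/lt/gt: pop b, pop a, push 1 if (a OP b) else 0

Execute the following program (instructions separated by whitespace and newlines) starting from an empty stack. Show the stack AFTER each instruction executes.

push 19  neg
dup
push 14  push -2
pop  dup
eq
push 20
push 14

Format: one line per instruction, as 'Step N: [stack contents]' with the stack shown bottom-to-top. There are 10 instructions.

Step 1: [19]
Step 2: [-19]
Step 3: [-19, -19]
Step 4: [-19, -19, 14]
Step 5: [-19, -19, 14, -2]
Step 6: [-19, -19, 14]
Step 7: [-19, -19, 14, 14]
Step 8: [-19, -19, 1]
Step 9: [-19, -19, 1, 20]
Step 10: [-19, -19, 1, 20, 14]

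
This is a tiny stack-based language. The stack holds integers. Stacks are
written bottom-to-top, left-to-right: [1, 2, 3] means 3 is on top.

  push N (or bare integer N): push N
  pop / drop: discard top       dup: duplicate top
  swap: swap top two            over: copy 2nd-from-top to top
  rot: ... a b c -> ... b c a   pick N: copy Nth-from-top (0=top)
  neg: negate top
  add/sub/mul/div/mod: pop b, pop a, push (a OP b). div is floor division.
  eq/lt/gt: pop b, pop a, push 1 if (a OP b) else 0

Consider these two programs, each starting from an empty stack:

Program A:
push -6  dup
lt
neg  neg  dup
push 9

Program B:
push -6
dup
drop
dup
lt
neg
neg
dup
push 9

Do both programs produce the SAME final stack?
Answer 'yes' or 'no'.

Program A trace:
  After 'push -6': [-6]
  After 'dup': [-6, -6]
  After 'lt': [0]
  After 'neg': [0]
  After 'neg': [0]
  After 'dup': [0, 0]
  After 'push 9': [0, 0, 9]
Program A final stack: [0, 0, 9]

Program B trace:
  After 'push -6': [-6]
  After 'dup': [-6, -6]
  After 'drop': [-6]
  After 'dup': [-6, -6]
  After 'lt': [0]
  After 'neg': [0]
  After 'neg': [0]
  After 'dup': [0, 0]
  After 'push 9': [0, 0, 9]
Program B final stack: [0, 0, 9]
Same: yes

Answer: yes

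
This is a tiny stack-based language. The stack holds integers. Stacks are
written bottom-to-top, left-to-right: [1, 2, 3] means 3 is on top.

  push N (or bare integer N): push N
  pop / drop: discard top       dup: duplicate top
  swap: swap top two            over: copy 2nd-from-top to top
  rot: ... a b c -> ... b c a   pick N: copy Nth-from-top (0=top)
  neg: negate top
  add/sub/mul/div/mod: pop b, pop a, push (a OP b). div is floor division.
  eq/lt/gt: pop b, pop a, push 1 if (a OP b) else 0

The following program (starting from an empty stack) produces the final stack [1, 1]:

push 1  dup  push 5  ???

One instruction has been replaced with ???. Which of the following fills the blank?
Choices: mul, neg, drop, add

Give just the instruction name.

Answer: drop

Derivation:
Stack before ???: [1, 1, 5]
Stack after ???:  [1, 1]
Checking each choice:
  mul: produces [1, 5]
  neg: produces [1, 1, -5]
  drop: MATCH
  add: produces [1, 6]


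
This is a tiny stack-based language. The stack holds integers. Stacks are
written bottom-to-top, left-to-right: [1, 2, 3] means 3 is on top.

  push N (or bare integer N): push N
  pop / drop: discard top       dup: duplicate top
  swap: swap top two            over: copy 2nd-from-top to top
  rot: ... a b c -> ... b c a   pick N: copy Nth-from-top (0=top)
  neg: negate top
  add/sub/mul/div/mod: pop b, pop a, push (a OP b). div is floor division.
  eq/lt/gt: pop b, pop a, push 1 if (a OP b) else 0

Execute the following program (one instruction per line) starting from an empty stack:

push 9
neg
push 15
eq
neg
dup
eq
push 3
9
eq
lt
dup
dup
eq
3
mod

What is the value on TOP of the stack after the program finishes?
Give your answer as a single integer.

After 'push 9': [9]
After 'neg': [-9]
After 'push 15': [-9, 15]
After 'eq': [0]
After 'neg': [0]
After 'dup': [0, 0]
After 'eq': [1]
After 'push 3': [1, 3]
After 'push 9': [1, 3, 9]
After 'eq': [1, 0]
After 'lt': [0]
After 'dup': [0, 0]
After 'dup': [0, 0, 0]
After 'eq': [0, 1]
After 'push 3': [0, 1, 3]
After 'mod': [0, 1]

Answer: 1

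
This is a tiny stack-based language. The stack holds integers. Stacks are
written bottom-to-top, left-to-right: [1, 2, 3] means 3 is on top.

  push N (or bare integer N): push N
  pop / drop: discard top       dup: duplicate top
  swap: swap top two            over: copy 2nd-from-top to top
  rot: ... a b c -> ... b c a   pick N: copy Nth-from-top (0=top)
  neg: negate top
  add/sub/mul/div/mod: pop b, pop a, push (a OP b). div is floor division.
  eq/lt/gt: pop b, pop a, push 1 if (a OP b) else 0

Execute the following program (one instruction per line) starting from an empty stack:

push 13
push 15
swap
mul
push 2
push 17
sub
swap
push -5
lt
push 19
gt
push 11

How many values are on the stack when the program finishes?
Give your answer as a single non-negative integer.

Answer: 3

Derivation:
After 'push 13': stack = [13] (depth 1)
After 'push 15': stack = [13, 15] (depth 2)
After 'swap': stack = [15, 13] (depth 2)
After 'mul': stack = [195] (depth 1)
After 'push 2': stack = [195, 2] (depth 2)
After 'push 17': stack = [195, 2, 17] (depth 3)
After 'sub': stack = [195, -15] (depth 2)
After 'swap': stack = [-15, 195] (depth 2)
After 'push -5': stack = [-15, 195, -5] (depth 3)
After 'lt': stack = [-15, 0] (depth 2)
After 'push 19': stack = [-15, 0, 19] (depth 3)
After 'gt': stack = [-15, 0] (depth 2)
After 'push 11': stack = [-15, 0, 11] (depth 3)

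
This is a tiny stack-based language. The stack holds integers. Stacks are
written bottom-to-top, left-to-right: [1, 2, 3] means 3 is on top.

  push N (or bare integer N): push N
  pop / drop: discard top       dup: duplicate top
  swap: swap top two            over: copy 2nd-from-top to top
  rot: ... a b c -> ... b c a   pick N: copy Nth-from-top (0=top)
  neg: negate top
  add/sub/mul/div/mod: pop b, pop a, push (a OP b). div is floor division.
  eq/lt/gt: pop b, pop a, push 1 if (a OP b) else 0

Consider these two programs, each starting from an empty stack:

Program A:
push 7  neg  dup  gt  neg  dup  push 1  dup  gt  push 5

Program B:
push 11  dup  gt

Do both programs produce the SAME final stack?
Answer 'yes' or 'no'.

Answer: no

Derivation:
Program A trace:
  After 'push 7': [7]
  After 'neg': [-7]
  After 'dup': [-7, -7]
  After 'gt': [0]
  After 'neg': [0]
  After 'dup': [0, 0]
  After 'push 1': [0, 0, 1]
  After 'dup': [0, 0, 1, 1]
  After 'gt': [0, 0, 0]
  After 'push 5': [0, 0, 0, 5]
Program A final stack: [0, 0, 0, 5]

Program B trace:
  After 'push 11': [11]
  After 'dup': [11, 11]
  After 'gt': [0]
Program B final stack: [0]
Same: no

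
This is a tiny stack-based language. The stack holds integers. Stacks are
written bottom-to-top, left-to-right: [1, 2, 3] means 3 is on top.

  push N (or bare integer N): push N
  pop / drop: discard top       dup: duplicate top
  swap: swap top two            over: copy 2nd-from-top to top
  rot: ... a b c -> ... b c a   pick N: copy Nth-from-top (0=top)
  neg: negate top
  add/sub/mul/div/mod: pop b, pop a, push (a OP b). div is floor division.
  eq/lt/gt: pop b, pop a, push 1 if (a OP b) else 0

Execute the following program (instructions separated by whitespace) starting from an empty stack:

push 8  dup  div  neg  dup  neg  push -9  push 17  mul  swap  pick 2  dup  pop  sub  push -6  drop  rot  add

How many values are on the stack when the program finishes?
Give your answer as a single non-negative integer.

Answer: 2

Derivation:
After 'push 8': stack = [8] (depth 1)
After 'dup': stack = [8, 8] (depth 2)
After 'div': stack = [1] (depth 1)
After 'neg': stack = [-1] (depth 1)
After 'dup': stack = [-1, -1] (depth 2)
After 'neg': stack = [-1, 1] (depth 2)
After 'push -9': stack = [-1, 1, -9] (depth 3)
After 'push 17': stack = [-1, 1, -9, 17] (depth 4)
After 'mul': stack = [-1, 1, -153] (depth 3)
After 'swap': stack = [-1, -153, 1] (depth 3)
After 'pick 2': stack = [-1, -153, 1, -1] (depth 4)
After 'dup': stack = [-1, -153, 1, -1, -1] (depth 5)
After 'pop': stack = [-1, -153, 1, -1] (depth 4)
After 'sub': stack = [-1, -153, 2] (depth 3)
After 'push -6': stack = [-1, -153, 2, -6] (depth 4)
After 'drop': stack = [-1, -153, 2] (depth 3)
After 'rot': stack = [-153, 2, -1] (depth 3)
After 'add': stack = [-153, 1] (depth 2)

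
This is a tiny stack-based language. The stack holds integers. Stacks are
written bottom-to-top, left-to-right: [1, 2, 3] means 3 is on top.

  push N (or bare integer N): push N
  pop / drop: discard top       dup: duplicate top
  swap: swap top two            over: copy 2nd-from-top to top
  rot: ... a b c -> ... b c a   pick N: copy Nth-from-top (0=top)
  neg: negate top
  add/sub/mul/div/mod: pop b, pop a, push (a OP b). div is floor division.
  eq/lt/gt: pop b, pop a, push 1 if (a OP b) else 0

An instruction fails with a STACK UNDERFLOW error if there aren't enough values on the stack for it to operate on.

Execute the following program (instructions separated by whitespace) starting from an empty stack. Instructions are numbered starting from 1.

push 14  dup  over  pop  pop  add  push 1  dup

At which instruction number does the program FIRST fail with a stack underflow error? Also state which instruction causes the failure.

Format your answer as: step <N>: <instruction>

Step 1 ('push 14'): stack = [14], depth = 1
Step 2 ('dup'): stack = [14, 14], depth = 2
Step 3 ('over'): stack = [14, 14, 14], depth = 3
Step 4 ('pop'): stack = [14, 14], depth = 2
Step 5 ('pop'): stack = [14], depth = 1
Step 6 ('add'): needs 2 value(s) but depth is 1 — STACK UNDERFLOW

Answer: step 6: add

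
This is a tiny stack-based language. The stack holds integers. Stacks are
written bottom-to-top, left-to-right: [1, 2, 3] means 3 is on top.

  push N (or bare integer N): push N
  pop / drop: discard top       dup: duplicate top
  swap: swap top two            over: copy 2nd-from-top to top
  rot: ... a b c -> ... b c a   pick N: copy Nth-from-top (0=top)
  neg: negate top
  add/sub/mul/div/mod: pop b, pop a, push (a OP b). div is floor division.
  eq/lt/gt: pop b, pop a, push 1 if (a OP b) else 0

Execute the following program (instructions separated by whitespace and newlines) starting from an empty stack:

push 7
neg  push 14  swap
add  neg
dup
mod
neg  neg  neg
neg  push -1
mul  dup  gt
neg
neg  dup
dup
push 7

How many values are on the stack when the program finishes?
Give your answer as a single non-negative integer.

Answer: 4

Derivation:
After 'push 7': stack = [7] (depth 1)
After 'neg': stack = [-7] (depth 1)
After 'push 14': stack = [-7, 14] (depth 2)
After 'swap': stack = [14, -7] (depth 2)
After 'add': stack = [7] (depth 1)
After 'neg': stack = [-7] (depth 1)
After 'dup': stack = [-7, -7] (depth 2)
After 'mod': stack = [0] (depth 1)
After 'neg': stack = [0] (depth 1)
After 'neg': stack = [0] (depth 1)
  ...
After 'neg': stack = [0] (depth 1)
After 'push -1': stack = [0, -1] (depth 2)
After 'mul': stack = [0] (depth 1)
After 'dup': stack = [0, 0] (depth 2)
After 'gt': stack = [0] (depth 1)
After 'neg': stack = [0] (depth 1)
After 'neg': stack = [0] (depth 1)
After 'dup': stack = [0, 0] (depth 2)
After 'dup': stack = [0, 0, 0] (depth 3)
After 'push 7': stack = [0, 0, 0, 7] (depth 4)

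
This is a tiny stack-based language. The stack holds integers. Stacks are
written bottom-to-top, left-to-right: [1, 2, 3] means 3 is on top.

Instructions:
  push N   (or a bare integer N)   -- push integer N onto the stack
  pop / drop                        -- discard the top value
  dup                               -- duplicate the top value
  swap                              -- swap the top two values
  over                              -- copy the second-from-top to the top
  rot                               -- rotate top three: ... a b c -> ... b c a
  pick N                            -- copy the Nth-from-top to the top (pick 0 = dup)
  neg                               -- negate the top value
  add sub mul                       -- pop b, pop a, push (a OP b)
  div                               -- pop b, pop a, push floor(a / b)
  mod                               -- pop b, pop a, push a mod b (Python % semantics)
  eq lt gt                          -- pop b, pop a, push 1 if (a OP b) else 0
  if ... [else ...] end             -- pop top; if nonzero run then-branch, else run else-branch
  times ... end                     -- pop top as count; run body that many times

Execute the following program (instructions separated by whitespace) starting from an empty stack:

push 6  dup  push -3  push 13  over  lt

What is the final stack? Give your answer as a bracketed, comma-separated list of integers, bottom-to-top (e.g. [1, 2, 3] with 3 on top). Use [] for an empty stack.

After 'push 6': [6]
After 'dup': [6, 6]
After 'push -3': [6, 6, -3]
After 'push 13': [6, 6, -3, 13]
After 'over': [6, 6, -3, 13, -3]
After 'lt': [6, 6, -3, 0]

Answer: [6, 6, -3, 0]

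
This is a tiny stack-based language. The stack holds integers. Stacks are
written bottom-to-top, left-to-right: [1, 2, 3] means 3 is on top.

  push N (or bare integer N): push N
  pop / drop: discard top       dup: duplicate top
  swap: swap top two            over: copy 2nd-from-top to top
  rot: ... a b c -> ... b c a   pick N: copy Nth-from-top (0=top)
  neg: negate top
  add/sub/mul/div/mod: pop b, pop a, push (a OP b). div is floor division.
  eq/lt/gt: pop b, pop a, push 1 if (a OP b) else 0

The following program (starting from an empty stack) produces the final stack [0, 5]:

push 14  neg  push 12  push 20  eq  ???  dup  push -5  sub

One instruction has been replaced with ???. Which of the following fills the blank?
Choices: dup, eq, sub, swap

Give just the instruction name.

Stack before ???: [-14, 0]
Stack after ???:  [0]
Checking each choice:
  dup: produces [-14, 0, 0, 5]
  eq: MATCH
  sub: produces [-14, -9]
  swap: produces [0, -14, -9]


Answer: eq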